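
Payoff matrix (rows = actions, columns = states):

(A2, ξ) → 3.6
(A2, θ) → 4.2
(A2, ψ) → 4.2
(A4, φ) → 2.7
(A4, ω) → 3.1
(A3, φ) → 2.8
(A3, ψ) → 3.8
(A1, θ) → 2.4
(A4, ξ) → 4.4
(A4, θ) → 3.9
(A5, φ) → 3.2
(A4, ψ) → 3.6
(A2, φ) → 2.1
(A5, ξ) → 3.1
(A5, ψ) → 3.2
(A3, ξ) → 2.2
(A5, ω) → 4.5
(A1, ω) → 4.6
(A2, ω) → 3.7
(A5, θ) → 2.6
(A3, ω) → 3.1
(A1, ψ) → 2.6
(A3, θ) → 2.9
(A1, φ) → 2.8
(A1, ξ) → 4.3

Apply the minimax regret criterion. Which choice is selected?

A2

Column bests: θ=4.2, φ=3.2, ψ=4.2, ω=4.6, ξ=4.4.
A1 regrets: 1.8, 0.4, 1.6, 0.0, 0.1 → max 1.8
A2 regrets: 0.0, 1.1, 0.0, 0.9, 0.8 → max 1.1
A3 regrets: 1.3, 0.4, 0.4, 1.5, 2.2 → max 2.2
A4 regrets: 0.3, 0.5, 0.6, 1.5, 0.0 → max 1.5
A5 regrets: 1.6, 0.0, 1.0, 0.1, 1.3 → max 1.6
Smallest max regret = 1.1 → A2.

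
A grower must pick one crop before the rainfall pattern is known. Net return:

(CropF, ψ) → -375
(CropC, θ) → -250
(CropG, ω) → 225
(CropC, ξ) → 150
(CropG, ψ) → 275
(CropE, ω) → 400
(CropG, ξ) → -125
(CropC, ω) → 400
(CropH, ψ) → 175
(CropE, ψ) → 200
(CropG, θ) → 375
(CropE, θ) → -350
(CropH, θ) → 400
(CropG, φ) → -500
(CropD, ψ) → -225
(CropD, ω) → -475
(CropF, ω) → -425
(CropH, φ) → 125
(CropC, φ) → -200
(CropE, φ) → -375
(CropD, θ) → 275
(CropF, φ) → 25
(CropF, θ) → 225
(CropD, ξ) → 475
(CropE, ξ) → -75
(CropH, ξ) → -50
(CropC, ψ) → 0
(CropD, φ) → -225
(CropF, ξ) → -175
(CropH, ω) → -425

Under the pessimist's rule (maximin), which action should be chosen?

CropC

Row minima: CropD=-475, CropE=-375, CropC=-250, CropG=-500, CropH=-425, CropF=-425
Best worst-case = -250 → CropC.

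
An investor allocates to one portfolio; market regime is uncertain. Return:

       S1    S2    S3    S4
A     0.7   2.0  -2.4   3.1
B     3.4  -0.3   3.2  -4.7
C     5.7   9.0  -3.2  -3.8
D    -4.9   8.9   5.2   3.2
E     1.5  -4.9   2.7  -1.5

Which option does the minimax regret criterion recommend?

Column bests: S1=5.7, S2=9.0, S3=5.2, S4=3.2.
A regrets: 5.0, 7.0, 7.6, 0.1 → max 7.6
B regrets: 2.3, 9.3, 2.0, 7.9 → max 9.3
C regrets: 0.0, 0.0, 8.4, 7.0 → max 8.4
D regrets: 10.6, 0.1, 0.0, 0.0 → max 10.6
E regrets: 4.2, 13.9, 2.5, 4.7 → max 13.9
Smallest max regret = 7.6 → A.

A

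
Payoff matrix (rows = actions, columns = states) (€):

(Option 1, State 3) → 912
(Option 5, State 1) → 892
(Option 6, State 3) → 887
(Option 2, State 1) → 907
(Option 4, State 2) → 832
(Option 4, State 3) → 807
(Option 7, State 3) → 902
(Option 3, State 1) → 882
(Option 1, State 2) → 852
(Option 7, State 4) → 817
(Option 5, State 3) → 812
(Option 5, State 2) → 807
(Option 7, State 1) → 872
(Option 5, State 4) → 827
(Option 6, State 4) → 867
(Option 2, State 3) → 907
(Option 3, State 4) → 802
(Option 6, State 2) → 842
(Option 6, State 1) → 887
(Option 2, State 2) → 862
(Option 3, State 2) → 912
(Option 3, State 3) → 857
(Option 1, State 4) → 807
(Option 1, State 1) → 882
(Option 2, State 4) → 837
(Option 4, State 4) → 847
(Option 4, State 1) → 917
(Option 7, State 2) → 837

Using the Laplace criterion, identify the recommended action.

Row averages: Option 1=863.25, Option 2=878.25, Option 3=863.25, Option 4=850.75, Option 5=834.5, Option 6=870.75, Option 7=857
Highest average = 878.25 → Option 2.

Option 2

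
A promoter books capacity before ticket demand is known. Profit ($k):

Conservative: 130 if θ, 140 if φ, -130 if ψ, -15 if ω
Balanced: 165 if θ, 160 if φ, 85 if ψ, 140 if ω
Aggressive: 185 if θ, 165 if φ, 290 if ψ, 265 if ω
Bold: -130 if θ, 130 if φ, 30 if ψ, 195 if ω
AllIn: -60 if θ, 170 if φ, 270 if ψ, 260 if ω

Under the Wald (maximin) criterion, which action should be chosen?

Row minima: Conservative=-130, Balanced=85, Aggressive=165, Bold=-130, AllIn=-60
Best worst-case = 165 → Aggressive.

Aggressive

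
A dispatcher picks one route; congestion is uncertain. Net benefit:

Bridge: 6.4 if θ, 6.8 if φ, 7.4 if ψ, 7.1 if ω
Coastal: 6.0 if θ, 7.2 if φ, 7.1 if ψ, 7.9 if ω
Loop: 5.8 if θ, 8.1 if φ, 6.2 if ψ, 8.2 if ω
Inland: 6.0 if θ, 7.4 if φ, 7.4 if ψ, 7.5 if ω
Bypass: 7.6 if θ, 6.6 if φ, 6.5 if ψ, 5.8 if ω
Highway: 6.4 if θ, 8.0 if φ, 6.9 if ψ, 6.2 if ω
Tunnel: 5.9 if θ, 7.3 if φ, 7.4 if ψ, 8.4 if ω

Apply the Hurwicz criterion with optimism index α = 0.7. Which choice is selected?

Tunnel

Bridge: 0.7·7.4 + 0.3·6.4 = 7.1
Coastal: 0.7·7.9 + 0.3·6.0 = 7.33
Loop: 0.7·8.2 + 0.3·5.8 = 7.48
Inland: 0.7·7.5 + 0.3·6.0 = 7.05
Bypass: 0.7·7.6 + 0.3·5.8 = 7.06
Highway: 0.7·8.0 + 0.3·6.2 = 7.46
Tunnel: 0.7·8.4 + 0.3·5.9 = 7.65
Highest Hurwicz score = 7.65 → Tunnel.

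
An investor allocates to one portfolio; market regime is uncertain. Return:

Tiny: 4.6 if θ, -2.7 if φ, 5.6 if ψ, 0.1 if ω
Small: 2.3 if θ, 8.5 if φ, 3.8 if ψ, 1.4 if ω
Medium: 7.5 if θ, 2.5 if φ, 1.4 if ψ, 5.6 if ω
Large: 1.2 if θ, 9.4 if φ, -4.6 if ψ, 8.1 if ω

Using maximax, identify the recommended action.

Large

Row maxima: Tiny=5.6, Small=8.5, Medium=7.5, Large=9.4
Best best-case = 9.4 → Large.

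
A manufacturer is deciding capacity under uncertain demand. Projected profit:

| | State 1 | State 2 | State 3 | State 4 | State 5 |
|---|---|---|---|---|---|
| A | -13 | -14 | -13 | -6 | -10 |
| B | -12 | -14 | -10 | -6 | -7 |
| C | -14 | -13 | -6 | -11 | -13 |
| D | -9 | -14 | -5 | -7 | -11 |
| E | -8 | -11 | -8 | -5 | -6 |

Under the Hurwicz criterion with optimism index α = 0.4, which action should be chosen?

A: 0.4·(-6) + 0.6·(-14) = -10.8
B: 0.4·(-6) + 0.6·(-14) = -10.8
C: 0.4·(-6) + 0.6·(-14) = -10.8
D: 0.4·(-5) + 0.6·(-14) = -10.4
E: 0.4·(-5) + 0.6·(-11) = -8.6
Highest Hurwicz score = -8.6 → E.

E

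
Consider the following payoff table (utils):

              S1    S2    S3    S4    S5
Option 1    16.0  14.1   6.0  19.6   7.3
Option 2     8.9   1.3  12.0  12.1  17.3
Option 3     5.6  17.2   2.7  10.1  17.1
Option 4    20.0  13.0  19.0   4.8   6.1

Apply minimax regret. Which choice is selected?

Option 1

Column bests: S1=20.0, S2=17.2, S3=19.0, S4=19.6, S5=17.3.
Option 1 regrets: 4.0, 3.1, 13.0, 0.0, 10.0 → max 13.0
Option 2 regrets: 11.1, 15.9, 7.0, 7.5, 0.0 → max 15.9
Option 3 regrets: 14.4, 0.0, 16.3, 9.5, 0.2 → max 16.3
Option 4 regrets: 0.0, 4.2, 0.0, 14.8, 11.2 → max 14.8
Smallest max regret = 13.0 → Option 1.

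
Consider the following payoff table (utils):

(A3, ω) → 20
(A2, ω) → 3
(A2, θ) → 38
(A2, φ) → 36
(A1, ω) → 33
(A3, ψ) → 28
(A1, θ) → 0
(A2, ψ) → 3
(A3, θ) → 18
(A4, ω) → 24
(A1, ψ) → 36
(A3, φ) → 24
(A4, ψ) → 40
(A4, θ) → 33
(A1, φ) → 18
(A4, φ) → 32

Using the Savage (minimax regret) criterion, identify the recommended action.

A4

Column bests: θ=38, φ=36, ψ=40, ω=33.
A1 regrets: 38, 18, 4, 0 → max 38
A2 regrets: 0, 0, 37, 30 → max 37
A3 regrets: 20, 12, 12, 13 → max 20
A4 regrets: 5, 4, 0, 9 → max 9
Smallest max regret = 9 → A4.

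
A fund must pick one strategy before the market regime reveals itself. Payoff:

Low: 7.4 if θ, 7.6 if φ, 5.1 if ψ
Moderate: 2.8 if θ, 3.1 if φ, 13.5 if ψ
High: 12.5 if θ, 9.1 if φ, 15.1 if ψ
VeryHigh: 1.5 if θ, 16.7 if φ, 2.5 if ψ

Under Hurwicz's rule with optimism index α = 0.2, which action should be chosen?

Low: 0.2·7.6 + 0.8·5.1 = 5.6
Moderate: 0.2·13.5 + 0.8·2.8 = 4.94
High: 0.2·15.1 + 0.8·9.1 = 10.3
VeryHigh: 0.2·16.7 + 0.8·1.5 = 4.54
Highest Hurwicz score = 10.3 → High.

High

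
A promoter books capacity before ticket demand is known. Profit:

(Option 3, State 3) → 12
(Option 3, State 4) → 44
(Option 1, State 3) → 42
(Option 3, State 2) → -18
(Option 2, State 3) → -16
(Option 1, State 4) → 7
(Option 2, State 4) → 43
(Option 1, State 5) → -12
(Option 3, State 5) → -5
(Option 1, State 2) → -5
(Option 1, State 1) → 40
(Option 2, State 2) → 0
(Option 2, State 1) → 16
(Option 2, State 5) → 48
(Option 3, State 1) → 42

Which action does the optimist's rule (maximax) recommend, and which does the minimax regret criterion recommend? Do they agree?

Row maxima: Option 1=42, Option 2=48, Option 3=44
Best best-case = 48 → Option 2.
Column bests: State 1=42, State 2=0, State 3=42, State 4=44, State 5=48.
Option 1 regrets: 2, 5, 0, 37, 60 → max 60
Option 2 regrets: 26, 0, 58, 1, 0 → max 58
Option 3 regrets: 0, 18, 30, 0, 53 → max 53
Smallest max regret = 53 → Option 3.

maximax → Option 2; minimax regret → Option 3 (disagree)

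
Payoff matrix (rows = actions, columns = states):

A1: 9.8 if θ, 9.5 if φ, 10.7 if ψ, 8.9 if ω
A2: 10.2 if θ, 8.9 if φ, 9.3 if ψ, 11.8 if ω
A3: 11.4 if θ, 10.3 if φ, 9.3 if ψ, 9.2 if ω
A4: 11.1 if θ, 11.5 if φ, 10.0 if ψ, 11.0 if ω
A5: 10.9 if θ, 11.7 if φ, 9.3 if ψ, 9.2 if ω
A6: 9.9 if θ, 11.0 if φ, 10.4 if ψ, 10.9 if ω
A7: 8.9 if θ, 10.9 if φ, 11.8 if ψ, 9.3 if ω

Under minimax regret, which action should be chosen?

A6

Column bests: θ=11.4, φ=11.7, ψ=11.8, ω=11.8.
A1 regrets: 1.6, 2.2, 1.1, 2.9 → max 2.9
A2 regrets: 1.2, 2.8, 2.5, 0.0 → max 2.8
A3 regrets: 0.0, 1.4, 2.5, 2.6 → max 2.6
A4 regrets: 0.3, 0.2, 1.8, 0.8 → max 1.8
A5 regrets: 0.5, 0.0, 2.5, 2.6 → max 2.6
A6 regrets: 1.5, 0.7, 1.4, 0.9 → max 1.5
A7 regrets: 2.5, 0.8, 0.0, 2.5 → max 2.5
Smallest max regret = 1.5 → A6.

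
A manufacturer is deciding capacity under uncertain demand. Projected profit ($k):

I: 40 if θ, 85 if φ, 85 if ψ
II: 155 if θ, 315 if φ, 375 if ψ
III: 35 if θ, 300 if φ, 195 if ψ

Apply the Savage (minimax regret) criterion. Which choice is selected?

Column bests: θ=155, φ=315, ψ=375.
I regrets: 115, 230, 290 → max 290
II regrets: 0, 0, 0 → max 0
III regrets: 120, 15, 180 → max 180
Smallest max regret = 0 → II.

II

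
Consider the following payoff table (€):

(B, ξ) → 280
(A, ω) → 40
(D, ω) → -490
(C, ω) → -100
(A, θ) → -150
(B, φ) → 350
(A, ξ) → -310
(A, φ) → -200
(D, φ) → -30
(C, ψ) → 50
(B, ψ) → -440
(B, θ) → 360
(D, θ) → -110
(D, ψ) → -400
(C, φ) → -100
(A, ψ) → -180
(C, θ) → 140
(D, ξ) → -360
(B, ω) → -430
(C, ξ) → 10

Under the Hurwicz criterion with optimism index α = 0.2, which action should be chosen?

C

A: 0.2·40 + 0.8·(-310) = -240
B: 0.2·360 + 0.8·(-440) = -280
C: 0.2·140 + 0.8·(-100) = -52
D: 0.2·(-30) + 0.8·(-490) = -398
Highest Hurwicz score = -52 → C.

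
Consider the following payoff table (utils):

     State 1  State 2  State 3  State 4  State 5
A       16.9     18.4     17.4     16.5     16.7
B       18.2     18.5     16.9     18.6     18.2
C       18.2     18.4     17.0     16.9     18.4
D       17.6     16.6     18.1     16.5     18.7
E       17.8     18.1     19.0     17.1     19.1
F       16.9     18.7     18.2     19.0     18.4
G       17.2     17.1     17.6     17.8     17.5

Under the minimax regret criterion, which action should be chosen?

Column bests: State 1=18.2, State 2=18.7, State 3=19.0, State 4=19.0, State 5=19.1.
A regrets: 1.3, 0.3, 1.6, 2.5, 2.4 → max 2.5
B regrets: 0.0, 0.2, 2.1, 0.4, 0.9 → max 2.1
C regrets: 0.0, 0.3, 2.0, 2.1, 0.7 → max 2.1
D regrets: 0.6, 2.1, 0.9, 2.5, 0.4 → max 2.5
E regrets: 0.4, 0.6, 0.0, 1.9, 0.0 → max 1.9
F regrets: 1.3, 0.0, 0.8, 0.0, 0.7 → max 1.3
G regrets: 1.0, 1.6, 1.4, 1.2, 1.6 → max 1.6
Smallest max regret = 1.3 → F.

F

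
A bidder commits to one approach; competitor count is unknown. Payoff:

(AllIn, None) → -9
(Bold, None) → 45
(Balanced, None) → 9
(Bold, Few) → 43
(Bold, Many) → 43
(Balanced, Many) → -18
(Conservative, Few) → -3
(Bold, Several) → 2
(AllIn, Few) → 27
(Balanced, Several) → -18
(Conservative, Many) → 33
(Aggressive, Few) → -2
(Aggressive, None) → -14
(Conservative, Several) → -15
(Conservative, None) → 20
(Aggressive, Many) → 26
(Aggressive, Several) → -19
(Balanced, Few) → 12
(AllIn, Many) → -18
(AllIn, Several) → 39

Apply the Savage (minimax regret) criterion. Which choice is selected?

Column bests: None=45, Few=43, Several=39, Many=43.
Conservative regrets: 25, 46, 54, 10 → max 54
Balanced regrets: 36, 31, 57, 61 → max 61
Aggressive regrets: 59, 45, 58, 17 → max 59
Bold regrets: 0, 0, 37, 0 → max 37
AllIn regrets: 54, 16, 0, 61 → max 61
Smallest max regret = 37 → Bold.

Bold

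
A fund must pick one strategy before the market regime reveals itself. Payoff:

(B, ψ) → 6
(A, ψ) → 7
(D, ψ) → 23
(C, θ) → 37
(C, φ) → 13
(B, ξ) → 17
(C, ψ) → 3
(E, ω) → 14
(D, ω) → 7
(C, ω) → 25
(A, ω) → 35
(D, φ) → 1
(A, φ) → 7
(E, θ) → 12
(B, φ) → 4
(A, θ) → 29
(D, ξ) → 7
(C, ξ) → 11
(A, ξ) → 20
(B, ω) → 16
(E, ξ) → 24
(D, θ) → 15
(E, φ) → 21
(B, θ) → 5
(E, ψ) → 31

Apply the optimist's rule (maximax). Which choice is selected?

C

Row maxima: A=35, B=17, C=37, D=23, E=31
Best best-case = 37 → C.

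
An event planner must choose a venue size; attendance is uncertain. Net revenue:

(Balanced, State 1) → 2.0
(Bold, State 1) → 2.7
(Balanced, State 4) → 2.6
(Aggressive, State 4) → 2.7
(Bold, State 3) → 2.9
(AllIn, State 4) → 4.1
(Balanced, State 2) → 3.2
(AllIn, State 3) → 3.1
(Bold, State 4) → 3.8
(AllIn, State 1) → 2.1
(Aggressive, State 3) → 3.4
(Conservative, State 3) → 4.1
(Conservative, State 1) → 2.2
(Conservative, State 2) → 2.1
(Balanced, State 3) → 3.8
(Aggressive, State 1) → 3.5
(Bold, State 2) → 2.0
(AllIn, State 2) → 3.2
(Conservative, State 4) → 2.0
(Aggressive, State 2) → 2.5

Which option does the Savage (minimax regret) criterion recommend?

Column bests: State 1=3.5, State 2=3.2, State 3=4.1, State 4=4.1.
Conservative regrets: 1.3, 1.1, 0.0, 2.1 → max 2.1
Balanced regrets: 1.5, 0.0, 0.3, 1.5 → max 1.5
Aggressive regrets: 0.0, 0.7, 0.7, 1.4 → max 1.4
Bold regrets: 0.8, 1.2, 1.2, 0.3 → max 1.2
AllIn regrets: 1.4, 0.0, 1.0, 0.0 → max 1.4
Smallest max regret = 1.2 → Bold.

Bold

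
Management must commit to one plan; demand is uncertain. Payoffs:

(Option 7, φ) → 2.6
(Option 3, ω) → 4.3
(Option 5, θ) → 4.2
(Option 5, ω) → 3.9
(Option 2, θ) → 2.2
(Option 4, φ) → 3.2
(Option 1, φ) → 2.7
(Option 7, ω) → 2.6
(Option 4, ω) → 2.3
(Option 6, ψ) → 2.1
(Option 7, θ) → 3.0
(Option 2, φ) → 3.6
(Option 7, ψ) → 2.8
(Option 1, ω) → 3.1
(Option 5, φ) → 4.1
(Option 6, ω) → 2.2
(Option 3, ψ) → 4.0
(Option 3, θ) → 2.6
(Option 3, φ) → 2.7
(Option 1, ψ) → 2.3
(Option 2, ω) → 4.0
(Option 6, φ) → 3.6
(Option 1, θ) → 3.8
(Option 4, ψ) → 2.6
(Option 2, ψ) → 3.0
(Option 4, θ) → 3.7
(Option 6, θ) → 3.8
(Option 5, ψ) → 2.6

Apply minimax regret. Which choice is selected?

Column bests: θ=4.2, φ=4.1, ψ=4.0, ω=4.3.
Option 1 regrets: 0.4, 1.4, 1.7, 1.2 → max 1.7
Option 2 regrets: 2.0, 0.5, 1.0, 0.3 → max 2.0
Option 3 regrets: 1.6, 1.4, 0.0, 0.0 → max 1.6
Option 4 regrets: 0.5, 0.9, 1.4, 2.0 → max 2.0
Option 5 regrets: 0.0, 0.0, 1.4, 0.4 → max 1.4
Option 6 regrets: 0.4, 0.5, 1.9, 2.1 → max 2.1
Option 7 regrets: 1.2, 1.5, 1.2, 1.7 → max 1.7
Smallest max regret = 1.4 → Option 5.

Option 5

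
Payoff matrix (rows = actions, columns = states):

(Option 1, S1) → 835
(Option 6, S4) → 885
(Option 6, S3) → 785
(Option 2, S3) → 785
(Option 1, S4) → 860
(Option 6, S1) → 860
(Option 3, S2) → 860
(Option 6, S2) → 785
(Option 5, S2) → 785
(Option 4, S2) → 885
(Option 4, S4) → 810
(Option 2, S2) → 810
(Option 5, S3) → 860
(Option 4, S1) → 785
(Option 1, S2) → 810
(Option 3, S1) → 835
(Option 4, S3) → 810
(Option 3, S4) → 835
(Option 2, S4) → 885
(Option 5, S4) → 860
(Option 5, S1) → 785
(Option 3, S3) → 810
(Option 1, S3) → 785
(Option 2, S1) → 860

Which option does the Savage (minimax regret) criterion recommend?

Option 3

Column bests: S1=860, S2=885, S3=860, S4=885.
Option 1 regrets: 25, 75, 75, 25 → max 75
Option 2 regrets: 0, 75, 75, 0 → max 75
Option 3 regrets: 25, 25, 50, 50 → max 50
Option 4 regrets: 75, 0, 50, 75 → max 75
Option 5 regrets: 75, 100, 0, 25 → max 100
Option 6 regrets: 0, 100, 75, 0 → max 100
Smallest max regret = 50 → Option 3.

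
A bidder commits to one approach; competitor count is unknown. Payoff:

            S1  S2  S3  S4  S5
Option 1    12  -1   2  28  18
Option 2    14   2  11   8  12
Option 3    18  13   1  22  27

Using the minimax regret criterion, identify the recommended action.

Column bests: S1=18, S2=13, S3=11, S4=28, S5=27.
Option 1 regrets: 6, 14, 9, 0, 9 → max 14
Option 2 regrets: 4, 11, 0, 20, 15 → max 20
Option 3 regrets: 0, 0, 10, 6, 0 → max 10
Smallest max regret = 10 → Option 3.

Option 3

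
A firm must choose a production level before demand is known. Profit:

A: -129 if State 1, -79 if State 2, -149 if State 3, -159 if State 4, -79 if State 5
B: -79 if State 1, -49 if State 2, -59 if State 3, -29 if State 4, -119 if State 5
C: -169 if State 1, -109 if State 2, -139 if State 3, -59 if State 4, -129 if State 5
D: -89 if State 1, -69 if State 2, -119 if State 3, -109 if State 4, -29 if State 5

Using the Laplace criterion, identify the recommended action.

Row averages: A=-119, B=-67, C=-121, D=-83
Highest average = -67 → B.

B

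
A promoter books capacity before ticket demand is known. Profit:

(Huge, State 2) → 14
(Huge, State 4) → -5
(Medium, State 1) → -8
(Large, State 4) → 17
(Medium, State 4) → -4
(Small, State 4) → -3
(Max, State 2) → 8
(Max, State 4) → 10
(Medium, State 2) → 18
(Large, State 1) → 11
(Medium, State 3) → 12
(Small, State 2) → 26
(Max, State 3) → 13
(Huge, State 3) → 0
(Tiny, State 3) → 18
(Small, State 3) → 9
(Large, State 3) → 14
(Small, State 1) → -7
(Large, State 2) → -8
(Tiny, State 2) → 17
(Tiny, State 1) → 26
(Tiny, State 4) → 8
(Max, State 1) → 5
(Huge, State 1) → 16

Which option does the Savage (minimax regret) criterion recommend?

Tiny

Column bests: State 1=26, State 2=26, State 3=18, State 4=17.
Tiny regrets: 0, 9, 0, 9 → max 9
Small regrets: 33, 0, 9, 20 → max 33
Medium regrets: 34, 8, 6, 21 → max 34
Large regrets: 15, 34, 4, 0 → max 34
Huge regrets: 10, 12, 18, 22 → max 22
Max regrets: 21, 18, 5, 7 → max 21
Smallest max regret = 9 → Tiny.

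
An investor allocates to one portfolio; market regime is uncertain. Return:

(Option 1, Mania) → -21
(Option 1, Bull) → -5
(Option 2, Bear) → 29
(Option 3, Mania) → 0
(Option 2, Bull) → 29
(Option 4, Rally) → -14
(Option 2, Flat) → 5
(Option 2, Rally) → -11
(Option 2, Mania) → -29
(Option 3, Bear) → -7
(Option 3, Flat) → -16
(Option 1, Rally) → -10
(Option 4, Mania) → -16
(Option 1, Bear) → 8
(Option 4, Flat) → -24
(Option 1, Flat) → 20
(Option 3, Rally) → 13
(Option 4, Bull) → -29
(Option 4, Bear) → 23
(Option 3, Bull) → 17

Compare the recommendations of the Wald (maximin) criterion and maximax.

maximin → Option 3; maximax → Option 2 (disagree)

Row minima: Option 1=-21, Option 2=-29, Option 3=-16, Option 4=-29
Best worst-case = -16 → Option 3.
Row maxima: Option 1=20, Option 2=29, Option 3=17, Option 4=23
Best best-case = 29 → Option 2.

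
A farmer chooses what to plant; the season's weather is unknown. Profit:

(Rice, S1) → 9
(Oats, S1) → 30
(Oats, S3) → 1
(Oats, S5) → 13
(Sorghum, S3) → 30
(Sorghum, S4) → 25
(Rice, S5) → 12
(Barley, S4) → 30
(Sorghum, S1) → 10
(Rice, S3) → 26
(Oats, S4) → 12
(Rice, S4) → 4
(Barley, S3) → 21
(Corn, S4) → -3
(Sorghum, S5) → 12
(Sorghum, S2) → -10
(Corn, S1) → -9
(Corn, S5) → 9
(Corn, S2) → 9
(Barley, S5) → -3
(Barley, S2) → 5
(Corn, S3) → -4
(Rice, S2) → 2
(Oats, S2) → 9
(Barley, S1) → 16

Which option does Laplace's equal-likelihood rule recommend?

Row averages: Corn=0.4, Oats=13, Rice=10.6, Barley=13.8, Sorghum=13.4
Highest average = 13.8 → Barley.

Barley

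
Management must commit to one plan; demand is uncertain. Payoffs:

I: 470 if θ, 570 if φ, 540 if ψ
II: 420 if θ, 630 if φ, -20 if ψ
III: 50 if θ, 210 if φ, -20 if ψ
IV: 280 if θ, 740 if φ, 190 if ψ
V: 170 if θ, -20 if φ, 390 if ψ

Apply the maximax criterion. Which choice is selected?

Row maxima: I=570, II=630, III=210, IV=740, V=390
Best best-case = 740 → IV.

IV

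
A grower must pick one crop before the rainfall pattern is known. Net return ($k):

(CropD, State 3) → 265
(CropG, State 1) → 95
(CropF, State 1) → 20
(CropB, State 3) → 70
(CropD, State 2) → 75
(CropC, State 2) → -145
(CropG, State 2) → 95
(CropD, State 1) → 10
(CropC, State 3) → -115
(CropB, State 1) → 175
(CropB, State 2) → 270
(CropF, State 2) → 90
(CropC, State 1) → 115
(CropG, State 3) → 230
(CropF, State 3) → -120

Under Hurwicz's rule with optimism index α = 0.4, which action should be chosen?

CropB

CropC: 0.4·115 + 0.6·(-145) = -41
CropF: 0.4·90 + 0.6·(-120) = -36
CropB: 0.4·270 + 0.6·70 = 150
CropD: 0.4·265 + 0.6·10 = 112
CropG: 0.4·230 + 0.6·95 = 149
Highest Hurwicz score = 150 → CropB.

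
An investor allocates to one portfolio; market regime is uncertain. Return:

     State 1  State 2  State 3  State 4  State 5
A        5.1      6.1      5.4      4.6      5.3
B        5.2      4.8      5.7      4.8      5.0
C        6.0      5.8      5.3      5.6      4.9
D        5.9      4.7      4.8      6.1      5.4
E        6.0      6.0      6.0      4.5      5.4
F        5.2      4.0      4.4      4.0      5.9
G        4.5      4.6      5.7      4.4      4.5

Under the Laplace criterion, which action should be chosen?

E

Row averages: A=5.3, B=5.1, C=5.52, D=5.38, E=5.58, F=4.7, G=4.74
Highest average = 5.58 → E.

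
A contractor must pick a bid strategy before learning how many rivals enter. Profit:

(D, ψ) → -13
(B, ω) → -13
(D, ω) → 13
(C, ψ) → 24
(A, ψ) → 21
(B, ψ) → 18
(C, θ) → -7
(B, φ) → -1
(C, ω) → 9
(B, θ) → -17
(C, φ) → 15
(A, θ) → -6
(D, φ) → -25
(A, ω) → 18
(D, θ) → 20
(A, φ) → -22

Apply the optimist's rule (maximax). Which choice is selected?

C

Row maxima: A=21, B=18, C=24, D=20
Best best-case = 24 → C.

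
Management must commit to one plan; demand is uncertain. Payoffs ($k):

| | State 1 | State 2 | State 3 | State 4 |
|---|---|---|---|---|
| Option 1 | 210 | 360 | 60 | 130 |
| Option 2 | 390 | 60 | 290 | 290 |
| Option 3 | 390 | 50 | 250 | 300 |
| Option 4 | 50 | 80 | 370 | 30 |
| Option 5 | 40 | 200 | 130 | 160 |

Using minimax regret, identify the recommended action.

Option 2

Column bests: State 1=390, State 2=360, State 3=370, State 4=300.
Option 1 regrets: 180, 0, 310, 170 → max 310
Option 2 regrets: 0, 300, 80, 10 → max 300
Option 3 regrets: 0, 310, 120, 0 → max 310
Option 4 regrets: 340, 280, 0, 270 → max 340
Option 5 regrets: 350, 160, 240, 140 → max 350
Smallest max regret = 300 → Option 2.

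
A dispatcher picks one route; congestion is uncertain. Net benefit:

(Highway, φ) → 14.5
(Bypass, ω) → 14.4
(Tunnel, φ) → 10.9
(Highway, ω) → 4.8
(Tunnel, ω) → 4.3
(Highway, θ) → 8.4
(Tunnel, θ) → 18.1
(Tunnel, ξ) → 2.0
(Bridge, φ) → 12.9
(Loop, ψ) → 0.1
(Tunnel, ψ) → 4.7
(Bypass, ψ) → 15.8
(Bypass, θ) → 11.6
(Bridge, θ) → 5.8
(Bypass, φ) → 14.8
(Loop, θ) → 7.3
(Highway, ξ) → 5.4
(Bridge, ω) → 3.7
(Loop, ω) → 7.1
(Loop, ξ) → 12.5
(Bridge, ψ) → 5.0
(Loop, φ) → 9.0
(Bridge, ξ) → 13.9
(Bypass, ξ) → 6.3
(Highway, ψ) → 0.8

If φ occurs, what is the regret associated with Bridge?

Best payoff under φ is 14.8.
Regret = 14.8 − 12.9 = 1.9.

1.9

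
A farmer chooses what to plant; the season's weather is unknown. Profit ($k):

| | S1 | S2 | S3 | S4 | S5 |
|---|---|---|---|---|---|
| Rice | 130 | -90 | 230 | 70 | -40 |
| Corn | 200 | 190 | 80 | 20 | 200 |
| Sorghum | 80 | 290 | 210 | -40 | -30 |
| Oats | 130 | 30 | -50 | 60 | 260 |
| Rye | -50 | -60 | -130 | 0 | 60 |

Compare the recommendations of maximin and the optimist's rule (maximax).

Row minima: Rice=-90, Corn=20, Sorghum=-40, Oats=-50, Rye=-130
Best worst-case = 20 → Corn.
Row maxima: Rice=230, Corn=200, Sorghum=290, Oats=260, Rye=60
Best best-case = 290 → Sorghum.

maximin → Corn; maximax → Sorghum (disagree)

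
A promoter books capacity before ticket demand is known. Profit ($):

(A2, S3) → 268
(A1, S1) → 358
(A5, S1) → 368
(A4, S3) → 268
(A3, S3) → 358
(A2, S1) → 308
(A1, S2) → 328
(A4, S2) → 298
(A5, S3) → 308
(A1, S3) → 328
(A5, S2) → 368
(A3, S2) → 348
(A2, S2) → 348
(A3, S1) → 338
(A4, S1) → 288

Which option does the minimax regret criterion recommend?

Column bests: S1=368, S2=368, S3=358.
A1 regrets: 10, 40, 30 → max 40
A2 regrets: 60, 20, 90 → max 90
A3 regrets: 30, 20, 0 → max 30
A4 regrets: 80, 70, 90 → max 90
A5 regrets: 0, 0, 50 → max 50
Smallest max regret = 30 → A3.

A3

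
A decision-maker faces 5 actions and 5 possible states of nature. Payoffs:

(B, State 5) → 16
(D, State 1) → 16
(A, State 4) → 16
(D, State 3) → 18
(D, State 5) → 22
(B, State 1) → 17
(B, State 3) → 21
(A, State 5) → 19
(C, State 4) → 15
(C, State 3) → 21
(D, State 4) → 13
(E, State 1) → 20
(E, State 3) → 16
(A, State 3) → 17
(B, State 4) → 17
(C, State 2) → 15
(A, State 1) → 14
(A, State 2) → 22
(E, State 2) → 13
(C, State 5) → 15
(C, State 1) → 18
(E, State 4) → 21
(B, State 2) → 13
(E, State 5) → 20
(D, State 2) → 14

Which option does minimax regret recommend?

A

Column bests: State 1=20, State 2=22, State 3=21, State 4=21, State 5=22.
A regrets: 6, 0, 4, 5, 3 → max 6
B regrets: 3, 9, 0, 4, 6 → max 9
C regrets: 2, 7, 0, 6, 7 → max 7
D regrets: 4, 8, 3, 8, 0 → max 8
E regrets: 0, 9, 5, 0, 2 → max 9
Smallest max regret = 6 → A.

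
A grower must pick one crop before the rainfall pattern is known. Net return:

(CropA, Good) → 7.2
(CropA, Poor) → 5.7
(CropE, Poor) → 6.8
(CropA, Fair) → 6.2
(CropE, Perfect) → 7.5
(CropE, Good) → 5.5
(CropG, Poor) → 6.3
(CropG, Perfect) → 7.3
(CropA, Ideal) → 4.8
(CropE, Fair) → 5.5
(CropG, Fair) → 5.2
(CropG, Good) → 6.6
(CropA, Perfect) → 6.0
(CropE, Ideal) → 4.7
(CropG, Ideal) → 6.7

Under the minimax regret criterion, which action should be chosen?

Column bests: Poor=6.8, Fair=6.2, Good=7.2, Ideal=6.7, Perfect=7.5.
CropG regrets: 0.5, 1.0, 0.6, 0.0, 0.2 → max 1.0
CropA regrets: 1.1, 0.0, 0.0, 1.9, 1.5 → max 1.9
CropE regrets: 0.0, 0.7, 1.7, 2.0, 0.0 → max 2.0
Smallest max regret = 1.0 → CropG.

CropG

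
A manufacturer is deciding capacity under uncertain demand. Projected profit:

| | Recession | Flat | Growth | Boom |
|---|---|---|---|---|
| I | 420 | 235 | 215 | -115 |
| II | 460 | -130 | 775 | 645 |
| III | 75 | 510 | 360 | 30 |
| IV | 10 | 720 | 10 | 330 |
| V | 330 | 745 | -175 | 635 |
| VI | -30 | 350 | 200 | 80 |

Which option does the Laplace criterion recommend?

II

Row averages: I=188.75, II=437.5, III=243.75, IV=267.5, V=383.75, VI=150
Highest average = 437.5 → II.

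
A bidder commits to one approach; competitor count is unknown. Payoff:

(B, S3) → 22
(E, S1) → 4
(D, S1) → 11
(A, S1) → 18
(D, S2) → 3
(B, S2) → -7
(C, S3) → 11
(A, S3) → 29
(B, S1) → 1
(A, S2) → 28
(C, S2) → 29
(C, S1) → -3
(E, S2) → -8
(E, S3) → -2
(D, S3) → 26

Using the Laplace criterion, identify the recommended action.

Row averages: A=25, B=16/3, C=37/3, D=40/3, E=-2
Highest average = 25 → A.

A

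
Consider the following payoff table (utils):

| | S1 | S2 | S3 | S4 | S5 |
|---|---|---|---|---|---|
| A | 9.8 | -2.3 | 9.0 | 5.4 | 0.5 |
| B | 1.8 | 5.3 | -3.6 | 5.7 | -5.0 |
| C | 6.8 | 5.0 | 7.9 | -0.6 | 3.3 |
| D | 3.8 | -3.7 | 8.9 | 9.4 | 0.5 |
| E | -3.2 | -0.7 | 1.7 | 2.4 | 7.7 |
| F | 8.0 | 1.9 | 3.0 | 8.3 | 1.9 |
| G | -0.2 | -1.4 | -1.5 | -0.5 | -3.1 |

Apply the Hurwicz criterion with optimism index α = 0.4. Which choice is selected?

F

A: 0.4·9.8 + 0.6·(-2.3) = 2.54
B: 0.4·5.7 + 0.6·(-5.0) = -0.72
C: 0.4·7.9 + 0.6·(-0.6) = 2.8
D: 0.4·9.4 + 0.6·(-3.7) = 1.54
E: 0.4·7.7 + 0.6·(-3.2) = 1.16
F: 0.4·8.3 + 0.6·1.9 = 4.46
G: 0.4·(-0.2) + 0.6·(-3.1) = -1.94
Highest Hurwicz score = 4.46 → F.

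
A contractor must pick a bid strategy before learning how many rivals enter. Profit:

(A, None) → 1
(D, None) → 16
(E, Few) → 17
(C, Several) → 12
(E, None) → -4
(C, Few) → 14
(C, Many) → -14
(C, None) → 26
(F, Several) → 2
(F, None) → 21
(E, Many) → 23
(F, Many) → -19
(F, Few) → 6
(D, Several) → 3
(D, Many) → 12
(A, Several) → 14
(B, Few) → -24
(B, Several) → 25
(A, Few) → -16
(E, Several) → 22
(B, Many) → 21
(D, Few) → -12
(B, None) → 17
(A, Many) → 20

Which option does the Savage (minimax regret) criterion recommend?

Column bests: None=26, Few=17, Several=25, Many=23.
A regrets: 25, 33, 11, 3 → max 33
B regrets: 9, 41, 0, 2 → max 41
C regrets: 0, 3, 13, 37 → max 37
D regrets: 10, 29, 22, 11 → max 29
E regrets: 30, 0, 3, 0 → max 30
F regrets: 5, 11, 23, 42 → max 42
Smallest max regret = 29 → D.

D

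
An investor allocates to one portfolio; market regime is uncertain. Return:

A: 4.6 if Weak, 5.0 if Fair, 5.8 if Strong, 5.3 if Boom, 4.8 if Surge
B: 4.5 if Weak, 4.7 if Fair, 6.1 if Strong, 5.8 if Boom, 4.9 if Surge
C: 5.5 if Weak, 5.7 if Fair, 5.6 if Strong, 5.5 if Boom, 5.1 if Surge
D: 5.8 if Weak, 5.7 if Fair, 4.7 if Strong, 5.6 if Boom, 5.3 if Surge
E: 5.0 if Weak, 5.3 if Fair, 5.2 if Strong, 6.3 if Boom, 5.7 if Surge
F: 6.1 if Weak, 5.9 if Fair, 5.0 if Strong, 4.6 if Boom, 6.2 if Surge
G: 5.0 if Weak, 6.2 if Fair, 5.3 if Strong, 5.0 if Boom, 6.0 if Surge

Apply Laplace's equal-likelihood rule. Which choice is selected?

Row averages: A=5.1, B=5.2, C=5.48, D=5.42, E=5.5, F=5.56, G=5.5
Highest average = 5.56 → F.

F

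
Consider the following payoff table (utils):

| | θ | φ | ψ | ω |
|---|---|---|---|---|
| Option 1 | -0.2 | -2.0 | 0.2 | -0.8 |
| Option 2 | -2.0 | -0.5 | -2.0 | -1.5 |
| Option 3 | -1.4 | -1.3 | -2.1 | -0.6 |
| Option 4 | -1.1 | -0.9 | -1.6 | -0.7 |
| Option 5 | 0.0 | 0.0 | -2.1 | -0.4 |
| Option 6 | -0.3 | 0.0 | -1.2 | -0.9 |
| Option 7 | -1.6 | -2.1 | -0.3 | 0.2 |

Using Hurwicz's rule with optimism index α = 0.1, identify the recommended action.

Option 1: 0.1·0.2 + 0.9·(-2.0) = -1.78
Option 2: 0.1·(-0.5) + 0.9·(-2.0) = -1.85
Option 3: 0.1·(-0.6) + 0.9·(-2.1) = -1.95
Option 4: 0.1·(-0.7) + 0.9·(-1.6) = -1.51
Option 5: 0.1·0.0 + 0.9·(-2.1) = -1.89
Option 6: 0.1·0.0 + 0.9·(-1.2) = -1.08
Option 7: 0.1·0.2 + 0.9·(-2.1) = -1.87
Highest Hurwicz score = -1.08 → Option 6.

Option 6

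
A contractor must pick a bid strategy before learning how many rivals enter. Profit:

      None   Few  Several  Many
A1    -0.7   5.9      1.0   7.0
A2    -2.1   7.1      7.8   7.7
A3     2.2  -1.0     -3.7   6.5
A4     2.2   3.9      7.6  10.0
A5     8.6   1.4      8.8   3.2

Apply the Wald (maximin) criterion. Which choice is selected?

Row minima: A1=-0.7, A2=-2.1, A3=-3.7, A4=2.2, A5=1.4
Best worst-case = 2.2 → A4.

A4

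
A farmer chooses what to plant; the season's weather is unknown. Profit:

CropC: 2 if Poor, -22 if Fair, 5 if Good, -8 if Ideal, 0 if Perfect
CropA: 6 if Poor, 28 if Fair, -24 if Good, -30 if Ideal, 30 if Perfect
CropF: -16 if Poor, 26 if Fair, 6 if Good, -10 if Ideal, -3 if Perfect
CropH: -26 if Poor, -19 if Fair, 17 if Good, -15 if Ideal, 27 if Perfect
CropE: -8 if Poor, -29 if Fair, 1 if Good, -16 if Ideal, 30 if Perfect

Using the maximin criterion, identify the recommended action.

CropF

Row minima: CropC=-22, CropA=-30, CropF=-16, CropH=-26, CropE=-29
Best worst-case = -16 → CropF.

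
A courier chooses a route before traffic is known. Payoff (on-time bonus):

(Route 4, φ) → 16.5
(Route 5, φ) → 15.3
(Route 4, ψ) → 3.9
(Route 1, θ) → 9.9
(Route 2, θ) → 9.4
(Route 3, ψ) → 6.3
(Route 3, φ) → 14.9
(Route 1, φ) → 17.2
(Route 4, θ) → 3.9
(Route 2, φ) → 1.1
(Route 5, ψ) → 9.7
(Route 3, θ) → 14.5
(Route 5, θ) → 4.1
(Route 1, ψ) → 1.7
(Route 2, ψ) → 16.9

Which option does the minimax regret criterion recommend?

Route 5

Column bests: θ=14.5, φ=17.2, ψ=16.9.
Route 1 regrets: 4.6, 0.0, 15.2 → max 15.2
Route 2 regrets: 5.1, 16.1, 0.0 → max 16.1
Route 3 regrets: 0.0, 2.3, 10.6 → max 10.6
Route 4 regrets: 10.6, 0.7, 13.0 → max 13.0
Route 5 regrets: 10.4, 1.9, 7.2 → max 10.4
Smallest max regret = 10.4 → Route 5.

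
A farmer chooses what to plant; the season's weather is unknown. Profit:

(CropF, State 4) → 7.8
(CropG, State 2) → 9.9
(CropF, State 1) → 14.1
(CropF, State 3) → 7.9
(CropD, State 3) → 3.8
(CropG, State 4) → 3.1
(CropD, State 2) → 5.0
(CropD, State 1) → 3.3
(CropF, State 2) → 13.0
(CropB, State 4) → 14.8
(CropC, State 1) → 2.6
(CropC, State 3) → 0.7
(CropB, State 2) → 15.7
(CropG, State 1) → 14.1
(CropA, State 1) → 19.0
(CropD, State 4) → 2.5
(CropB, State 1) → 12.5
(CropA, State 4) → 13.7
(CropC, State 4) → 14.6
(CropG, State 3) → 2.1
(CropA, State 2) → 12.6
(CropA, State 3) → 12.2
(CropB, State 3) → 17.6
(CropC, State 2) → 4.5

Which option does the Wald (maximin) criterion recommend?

CropB

Row minima: CropG=2.1, CropD=2.5, CropC=0.7, CropB=12.5, CropA=12.2, CropF=7.8
Best worst-case = 12.5 → CropB.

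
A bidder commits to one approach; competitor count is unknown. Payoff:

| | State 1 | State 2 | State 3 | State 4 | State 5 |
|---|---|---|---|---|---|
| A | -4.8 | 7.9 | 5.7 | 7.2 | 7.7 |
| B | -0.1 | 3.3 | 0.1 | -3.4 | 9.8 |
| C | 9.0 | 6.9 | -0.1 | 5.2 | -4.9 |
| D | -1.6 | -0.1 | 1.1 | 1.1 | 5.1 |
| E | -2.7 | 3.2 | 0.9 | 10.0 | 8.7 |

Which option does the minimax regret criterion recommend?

D

Column bests: State 1=9.0, State 2=7.9, State 3=5.7, State 4=10.0, State 5=9.8.
A regrets: 13.8, 0.0, 0.0, 2.8, 2.1 → max 13.8
B regrets: 9.1, 4.6, 5.6, 13.4, 0.0 → max 13.4
C regrets: 0.0, 1.0, 5.8, 4.8, 14.7 → max 14.7
D regrets: 10.6, 8.0, 4.6, 8.9, 4.7 → max 10.6
E regrets: 11.7, 4.7, 4.8, 0.0, 1.1 → max 11.7
Smallest max regret = 10.6 → D.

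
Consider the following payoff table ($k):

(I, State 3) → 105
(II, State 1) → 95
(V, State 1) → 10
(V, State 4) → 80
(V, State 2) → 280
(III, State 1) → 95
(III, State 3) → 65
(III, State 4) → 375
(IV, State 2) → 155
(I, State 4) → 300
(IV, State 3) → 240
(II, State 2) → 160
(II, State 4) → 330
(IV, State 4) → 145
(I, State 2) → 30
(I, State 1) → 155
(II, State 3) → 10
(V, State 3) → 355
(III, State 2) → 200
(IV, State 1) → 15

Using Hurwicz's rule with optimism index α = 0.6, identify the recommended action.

III

I: 0.6·300 + 0.4·30 = 192
II: 0.6·330 + 0.4·10 = 202
III: 0.6·375 + 0.4·65 = 251
IV: 0.6·240 + 0.4·15 = 150
V: 0.6·355 + 0.4·10 = 217
Highest Hurwicz score = 251 → III.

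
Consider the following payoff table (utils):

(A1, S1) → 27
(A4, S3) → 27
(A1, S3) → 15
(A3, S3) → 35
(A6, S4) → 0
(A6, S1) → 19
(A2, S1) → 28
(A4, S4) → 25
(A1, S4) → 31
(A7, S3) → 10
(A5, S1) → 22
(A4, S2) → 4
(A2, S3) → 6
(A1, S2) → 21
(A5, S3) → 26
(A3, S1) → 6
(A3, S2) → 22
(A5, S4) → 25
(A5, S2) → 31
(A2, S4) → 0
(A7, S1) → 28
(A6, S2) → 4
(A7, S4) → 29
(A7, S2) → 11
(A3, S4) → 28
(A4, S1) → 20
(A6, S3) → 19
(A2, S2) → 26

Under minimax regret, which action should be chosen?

A5

Column bests: S1=28, S2=31, S3=35, S4=31.
A1 regrets: 1, 10, 20, 0 → max 20
A2 regrets: 0, 5, 29, 31 → max 31
A3 regrets: 22, 9, 0, 3 → max 22
A4 regrets: 8, 27, 8, 6 → max 27
A5 regrets: 6, 0, 9, 6 → max 9
A6 regrets: 9, 27, 16, 31 → max 31
A7 regrets: 0, 20, 25, 2 → max 25
Smallest max regret = 9 → A5.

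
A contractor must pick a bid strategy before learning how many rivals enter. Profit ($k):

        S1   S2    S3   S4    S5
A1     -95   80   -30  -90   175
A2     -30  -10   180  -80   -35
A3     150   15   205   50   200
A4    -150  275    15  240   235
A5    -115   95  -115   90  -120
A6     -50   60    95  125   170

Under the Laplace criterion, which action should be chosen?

A3

Row averages: A1=8, A2=5, A3=124, A4=123, A5=-33, A6=80
Highest average = 124 → A3.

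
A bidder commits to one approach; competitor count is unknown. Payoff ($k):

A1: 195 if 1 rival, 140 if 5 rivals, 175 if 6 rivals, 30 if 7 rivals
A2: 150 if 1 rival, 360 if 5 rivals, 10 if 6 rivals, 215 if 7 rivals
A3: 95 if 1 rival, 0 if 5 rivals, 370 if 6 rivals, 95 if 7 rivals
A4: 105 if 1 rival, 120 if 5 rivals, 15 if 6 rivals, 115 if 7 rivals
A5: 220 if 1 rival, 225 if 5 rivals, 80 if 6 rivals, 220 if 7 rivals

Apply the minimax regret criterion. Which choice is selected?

Column bests: 1 rival=220, 5 rivals=360, 6 rivals=370, 7 rivals=220.
A1 regrets: 25, 220, 195, 190 → max 220
A2 regrets: 70, 0, 360, 5 → max 360
A3 regrets: 125, 360, 0, 125 → max 360
A4 regrets: 115, 240, 355, 105 → max 355
A5 regrets: 0, 135, 290, 0 → max 290
Smallest max regret = 220 → A1.

A1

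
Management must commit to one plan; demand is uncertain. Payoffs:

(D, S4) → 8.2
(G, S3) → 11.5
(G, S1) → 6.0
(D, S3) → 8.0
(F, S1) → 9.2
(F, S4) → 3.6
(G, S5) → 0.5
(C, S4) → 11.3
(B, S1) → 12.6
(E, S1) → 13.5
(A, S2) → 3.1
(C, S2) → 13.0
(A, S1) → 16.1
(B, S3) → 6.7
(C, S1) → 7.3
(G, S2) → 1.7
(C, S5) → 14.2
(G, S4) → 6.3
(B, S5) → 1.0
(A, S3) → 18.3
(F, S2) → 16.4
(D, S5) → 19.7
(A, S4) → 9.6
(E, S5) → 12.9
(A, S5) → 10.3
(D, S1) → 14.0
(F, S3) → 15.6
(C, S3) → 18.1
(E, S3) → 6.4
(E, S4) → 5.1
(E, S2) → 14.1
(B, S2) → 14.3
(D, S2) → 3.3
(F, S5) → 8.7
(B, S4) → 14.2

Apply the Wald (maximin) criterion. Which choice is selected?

C

Row minima: A=3.1, B=1.0, C=7.3, D=3.3, E=5.1, F=3.6, G=0.5
Best worst-case = 7.3 → C.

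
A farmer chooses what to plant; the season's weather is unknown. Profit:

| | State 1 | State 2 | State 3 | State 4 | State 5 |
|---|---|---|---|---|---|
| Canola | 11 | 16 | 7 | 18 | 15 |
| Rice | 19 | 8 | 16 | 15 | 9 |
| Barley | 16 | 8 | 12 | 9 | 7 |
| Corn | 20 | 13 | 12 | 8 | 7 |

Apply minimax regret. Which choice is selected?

Column bests: State 1=20, State 2=16, State 3=16, State 4=18, State 5=15.
Canola regrets: 9, 0, 9, 0, 0 → max 9
Rice regrets: 1, 8, 0, 3, 6 → max 8
Barley regrets: 4, 8, 4, 9, 8 → max 9
Corn regrets: 0, 3, 4, 10, 8 → max 10
Smallest max regret = 8 → Rice.

Rice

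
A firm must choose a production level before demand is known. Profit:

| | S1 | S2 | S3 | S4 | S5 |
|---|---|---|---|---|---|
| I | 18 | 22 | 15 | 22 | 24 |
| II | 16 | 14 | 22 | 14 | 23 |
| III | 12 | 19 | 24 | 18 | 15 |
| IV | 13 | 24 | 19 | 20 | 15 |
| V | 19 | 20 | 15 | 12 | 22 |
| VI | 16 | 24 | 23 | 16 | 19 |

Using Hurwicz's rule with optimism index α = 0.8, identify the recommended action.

VI

I: 0.8·24 + 0.2·15 = 22.2
II: 0.8·23 + 0.2·14 = 21.2
III: 0.8·24 + 0.2·12 = 21.6
IV: 0.8·24 + 0.2·13 = 21.8
V: 0.8·22 + 0.2·12 = 20
VI: 0.8·24 + 0.2·16 = 22.4
Highest Hurwicz score = 22.4 → VI.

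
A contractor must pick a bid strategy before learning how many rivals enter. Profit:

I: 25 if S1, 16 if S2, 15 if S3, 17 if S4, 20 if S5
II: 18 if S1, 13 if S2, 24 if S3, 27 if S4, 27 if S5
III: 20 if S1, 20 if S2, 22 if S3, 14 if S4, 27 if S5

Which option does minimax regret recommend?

II

Column bests: S1=25, S2=20, S3=24, S4=27, S5=27.
I regrets: 0, 4, 9, 10, 7 → max 10
II regrets: 7, 7, 0, 0, 0 → max 7
III regrets: 5, 0, 2, 13, 0 → max 13
Smallest max regret = 7 → II.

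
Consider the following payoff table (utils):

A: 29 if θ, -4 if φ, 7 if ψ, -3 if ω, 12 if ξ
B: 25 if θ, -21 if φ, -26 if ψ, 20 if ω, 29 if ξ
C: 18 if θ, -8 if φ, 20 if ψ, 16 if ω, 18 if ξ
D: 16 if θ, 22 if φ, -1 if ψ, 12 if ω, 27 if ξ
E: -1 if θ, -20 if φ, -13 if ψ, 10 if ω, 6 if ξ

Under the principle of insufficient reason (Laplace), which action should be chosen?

D

Row averages: A=8.2, B=5.4, C=12.8, D=15.2, E=-3.6
Highest average = 15.2 → D.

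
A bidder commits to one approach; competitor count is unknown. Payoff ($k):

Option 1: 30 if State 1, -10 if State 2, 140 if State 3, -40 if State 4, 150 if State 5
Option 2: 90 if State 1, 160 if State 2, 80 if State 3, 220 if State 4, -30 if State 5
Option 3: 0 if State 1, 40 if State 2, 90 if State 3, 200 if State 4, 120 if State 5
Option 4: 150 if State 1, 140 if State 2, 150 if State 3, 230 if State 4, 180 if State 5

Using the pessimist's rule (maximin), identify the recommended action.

Option 4

Row minima: Option 1=-40, Option 2=-30, Option 3=0, Option 4=140
Best worst-case = 140 → Option 4.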